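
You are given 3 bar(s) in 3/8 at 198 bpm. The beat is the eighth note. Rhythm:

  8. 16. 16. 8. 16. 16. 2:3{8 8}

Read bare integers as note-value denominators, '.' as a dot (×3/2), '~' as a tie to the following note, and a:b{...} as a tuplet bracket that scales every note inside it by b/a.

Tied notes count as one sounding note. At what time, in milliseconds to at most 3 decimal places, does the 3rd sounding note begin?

note 3 onset = 9/4b = 681.818ms

1. 0.0ms @ 0 + 454.545ms (3/2)
2. 454.545ms @ 3/2 + 227.273ms (3/4)
3. 681.818ms @ 9/4 + 227.273ms (3/4)
4. 909.091ms @ 3 + 454.545ms (3/2)
5. 1363.636ms @ 9/2 + 227.273ms (3/4)
6. 1590.909ms @ 21/4 + 227.273ms (3/4)
7. 1818.182ms @ 6 + 454.545ms (3/2)
8. 2272.727ms @ 15/2 + 454.545ms (3/2)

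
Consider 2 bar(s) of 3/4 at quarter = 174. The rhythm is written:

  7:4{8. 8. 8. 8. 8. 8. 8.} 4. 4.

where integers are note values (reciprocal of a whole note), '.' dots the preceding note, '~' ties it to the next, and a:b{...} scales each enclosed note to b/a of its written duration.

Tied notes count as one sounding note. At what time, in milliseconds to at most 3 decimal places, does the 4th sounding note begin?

note 4 onset = 9/7b = 443.35ms

1. 0.0ms @ 0 + 147.783ms (3/7)
2. 147.783ms @ 3/7 + 147.783ms (3/7)
3. 295.567ms @ 6/7 + 147.783ms (3/7)
4. 443.35ms @ 9/7 + 147.783ms (3/7)
5. 591.133ms @ 12/7 + 147.783ms (3/7)
6. 738.916ms @ 15/7 + 147.783ms (3/7)
7. 886.7ms @ 18/7 + 147.783ms (3/7)
8. 1034.483ms @ 3 + 517.241ms (3/2)
9. 1551.724ms @ 9/2 + 517.241ms (3/2)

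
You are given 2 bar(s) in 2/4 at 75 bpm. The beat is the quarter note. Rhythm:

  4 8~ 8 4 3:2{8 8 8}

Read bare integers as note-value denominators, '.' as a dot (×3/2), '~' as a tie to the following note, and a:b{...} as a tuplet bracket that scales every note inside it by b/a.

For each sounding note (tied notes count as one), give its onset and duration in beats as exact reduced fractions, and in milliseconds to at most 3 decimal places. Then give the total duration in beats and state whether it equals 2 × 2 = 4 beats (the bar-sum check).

1) 0.0ms=0b +800.0ms=1b
2) 800.0ms=1b +800.0ms=1b
3) 1600.0ms=2b +800.0ms=1b
4) 2400.0ms=3b +266.667ms=1/3b
5) 2666.667ms=10/3b +266.667ms=1/3b
6) 2933.333ms=11/3b +266.667ms=1/3b
Σ=4b of 4 (75bpm 2/4) — PASS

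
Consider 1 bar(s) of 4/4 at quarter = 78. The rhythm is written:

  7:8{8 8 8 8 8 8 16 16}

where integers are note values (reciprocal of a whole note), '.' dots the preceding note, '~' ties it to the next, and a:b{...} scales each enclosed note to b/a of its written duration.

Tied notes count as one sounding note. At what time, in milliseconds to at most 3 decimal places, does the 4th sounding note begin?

note 4 onset = 12/7b = 1318.681ms

1. 0.0ms @ 0 + 439.56ms (4/7)
2. 439.56ms @ 4/7 + 439.56ms (4/7)
3. 879.121ms @ 8/7 + 439.56ms (4/7)
4. 1318.681ms @ 12/7 + 439.56ms (4/7)
5. 1758.242ms @ 16/7 + 439.56ms (4/7)
6. 2197.802ms @ 20/7 + 439.56ms (4/7)
7. 2637.363ms @ 24/7 + 219.78ms (2/7)
8. 2857.143ms @ 26/7 + 219.78ms (2/7)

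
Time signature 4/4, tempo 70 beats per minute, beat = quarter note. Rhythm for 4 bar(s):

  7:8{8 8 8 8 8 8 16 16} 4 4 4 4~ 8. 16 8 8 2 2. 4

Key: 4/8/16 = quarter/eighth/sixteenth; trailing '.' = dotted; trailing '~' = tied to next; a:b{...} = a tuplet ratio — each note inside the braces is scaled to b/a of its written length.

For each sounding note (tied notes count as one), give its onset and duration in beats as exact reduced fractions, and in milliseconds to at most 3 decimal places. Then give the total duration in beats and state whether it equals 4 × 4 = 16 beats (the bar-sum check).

1) 0.0ms=0b +489.796ms=4/7b
2) 489.796ms=4/7b +489.796ms=4/7b
3) 979.592ms=8/7b +489.796ms=4/7b
4) 1469.388ms=12/7b +489.796ms=4/7b
5) 1959.184ms=16/7b +489.796ms=4/7b
6) 2448.98ms=20/7b +489.796ms=4/7b
7) 2938.776ms=24/7b +244.898ms=2/7b
8) 3183.673ms=26/7b +244.898ms=2/7b
9) 3428.571ms=4b +857.143ms=1b
10) 4285.714ms=5b +857.143ms=1b
11) 5142.857ms=6b +857.143ms=1b
12) 6000.0ms=7b +1500.0ms=7/4b
13) 7500.0ms=35/4b +214.286ms=1/4b
14) 7714.286ms=9b +428.571ms=1/2b
15) 8142.857ms=19/2b +428.571ms=1/2b
16) 8571.429ms=10b +1714.286ms=2b
17) 10285.714ms=12b +2571.429ms=3b
18) 12857.143ms=15b +857.143ms=1b
Σ=16b of 16 (70bpm 4/4) — PASS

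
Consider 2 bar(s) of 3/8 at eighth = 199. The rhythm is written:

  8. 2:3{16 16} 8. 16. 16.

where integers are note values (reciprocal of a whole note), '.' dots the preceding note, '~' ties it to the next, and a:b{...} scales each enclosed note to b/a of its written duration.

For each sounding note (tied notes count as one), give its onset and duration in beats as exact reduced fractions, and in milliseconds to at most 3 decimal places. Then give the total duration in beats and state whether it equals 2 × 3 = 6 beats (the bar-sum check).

1) 0.0ms=0b +452.261ms=3/2b
2) 452.261ms=3/2b +226.131ms=3/4b
3) 678.392ms=9/4b +226.131ms=3/4b
4) 904.523ms=3b +452.261ms=3/2b
5) 1356.784ms=9/2b +226.131ms=3/4b
6) 1582.915ms=21/4b +226.131ms=3/4b
Σ=6b of 6 (199bpm 3/8) — PASS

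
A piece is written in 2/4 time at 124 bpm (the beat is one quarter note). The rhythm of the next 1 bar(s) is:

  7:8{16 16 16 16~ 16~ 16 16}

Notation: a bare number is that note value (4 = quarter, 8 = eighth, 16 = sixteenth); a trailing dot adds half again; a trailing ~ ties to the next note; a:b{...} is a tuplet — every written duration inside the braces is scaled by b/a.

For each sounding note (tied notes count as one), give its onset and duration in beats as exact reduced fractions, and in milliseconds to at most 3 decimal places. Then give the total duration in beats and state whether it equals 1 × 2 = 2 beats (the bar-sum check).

1) 0.0ms=0b +138.249ms=2/7b
2) 138.249ms=2/7b +138.249ms=2/7b
3) 276.498ms=4/7b +138.249ms=2/7b
4) 414.747ms=6/7b +414.747ms=6/7b
5) 829.493ms=12/7b +138.249ms=2/7b
Σ=2b of 2 (124bpm 2/4) — PASS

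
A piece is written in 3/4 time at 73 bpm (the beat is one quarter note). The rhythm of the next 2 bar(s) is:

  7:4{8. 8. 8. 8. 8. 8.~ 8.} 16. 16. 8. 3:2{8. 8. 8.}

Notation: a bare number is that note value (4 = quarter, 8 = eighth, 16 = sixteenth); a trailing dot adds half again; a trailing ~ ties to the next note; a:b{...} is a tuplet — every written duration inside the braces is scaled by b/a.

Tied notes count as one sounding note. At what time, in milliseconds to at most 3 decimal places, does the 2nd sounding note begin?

note 2 onset = 3/7b = 352.25ms

1. 0.0ms @ 0 + 352.25ms (3/7)
2. 352.25ms @ 3/7 + 352.25ms (3/7)
3. 704.501ms @ 6/7 + 352.25ms (3/7)
4. 1056.751ms @ 9/7 + 352.25ms (3/7)
5. 1409.002ms @ 12/7 + 352.25ms (3/7)
6. 1761.252ms @ 15/7 + 704.501ms (6/7)
7. 2465.753ms @ 3 + 308.219ms (3/8)
8. 2773.973ms @ 27/8 + 308.219ms (3/8)
9. 3082.192ms @ 15/4 + 616.438ms (3/4)
10. 3698.63ms @ 9/2 + 410.959ms (1/2)
11. 4109.589ms @ 5 + 410.959ms (1/2)
12. 4520.548ms @ 11/2 + 410.959ms (1/2)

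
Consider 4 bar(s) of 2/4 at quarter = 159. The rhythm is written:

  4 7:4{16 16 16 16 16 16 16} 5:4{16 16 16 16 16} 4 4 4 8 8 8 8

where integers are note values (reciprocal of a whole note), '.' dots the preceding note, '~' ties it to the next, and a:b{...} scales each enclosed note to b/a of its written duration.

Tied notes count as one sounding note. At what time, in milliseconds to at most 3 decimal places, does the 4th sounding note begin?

1. 0.0ms @ 0 + 377.358ms (1)
2. 377.358ms @ 1 + 53.908ms (1/7)
3. 431.267ms @ 8/7 + 53.908ms (1/7)
4. 485.175ms @ 9/7 + 53.908ms (1/7)
5. 539.084ms @ 10/7 + 53.908ms (1/7)
6. 592.992ms @ 11/7 + 53.908ms (1/7)
7. 646.9ms @ 12/7 + 53.908ms (1/7)
8. 700.809ms @ 13/7 + 53.908ms (1/7)
9. 754.717ms @ 2 + 75.472ms (1/5)
10. 830.189ms @ 11/5 + 75.472ms (1/5)
11. 905.66ms @ 12/5 + 75.472ms (1/5)
12. 981.132ms @ 13/5 + 75.472ms (1/5)
13. 1056.604ms @ 14/5 + 75.472ms (1/5)
14. 1132.075ms @ 3 + 377.358ms (1)
15. 1509.434ms @ 4 + 377.358ms (1)
16. 1886.792ms @ 5 + 377.358ms (1)
17. 2264.151ms @ 6 + 188.679ms (1/2)
18. 2452.83ms @ 13/2 + 188.679ms (1/2)
19. 2641.509ms @ 7 + 188.679ms (1/2)
20. 2830.189ms @ 15/2 + 188.679ms (1/2)

note 4 onset = 9/7b = 485.175ms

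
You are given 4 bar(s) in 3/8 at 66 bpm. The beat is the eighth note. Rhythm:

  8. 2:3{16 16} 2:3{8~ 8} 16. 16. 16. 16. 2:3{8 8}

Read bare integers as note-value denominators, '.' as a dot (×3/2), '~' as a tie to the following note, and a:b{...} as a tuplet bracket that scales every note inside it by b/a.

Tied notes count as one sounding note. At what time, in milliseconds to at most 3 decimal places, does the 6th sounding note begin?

1. 0.0ms @ 0 + 1363.636ms (3/2)
2. 1363.636ms @ 3/2 + 681.818ms (3/4)
3. 2045.455ms @ 9/4 + 681.818ms (3/4)
4. 2727.273ms @ 3 + 2727.273ms (3)
5. 5454.545ms @ 6 + 681.818ms (3/4)
6. 6136.364ms @ 27/4 + 681.818ms (3/4)
7. 6818.182ms @ 15/2 + 681.818ms (3/4)
8. 7500.0ms @ 33/4 + 681.818ms (3/4)
9. 8181.818ms @ 9 + 1363.636ms (3/2)
10. 9545.455ms @ 21/2 + 1363.636ms (3/2)

note 6 onset = 27/4b = 6136.364ms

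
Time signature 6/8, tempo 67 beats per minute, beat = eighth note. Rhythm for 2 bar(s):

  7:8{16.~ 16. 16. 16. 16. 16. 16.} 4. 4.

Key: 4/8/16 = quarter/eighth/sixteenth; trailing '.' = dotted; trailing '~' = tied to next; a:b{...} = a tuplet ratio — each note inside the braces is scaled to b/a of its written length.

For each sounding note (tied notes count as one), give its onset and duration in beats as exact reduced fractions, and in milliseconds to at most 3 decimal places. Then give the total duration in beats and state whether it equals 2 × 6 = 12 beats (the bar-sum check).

1) 0.0ms=0b +1535.181ms=12/7b
2) 1535.181ms=12/7b +767.591ms=6/7b
3) 2302.772ms=18/7b +767.591ms=6/7b
4) 3070.362ms=24/7b +767.591ms=6/7b
5) 3837.953ms=30/7b +767.591ms=6/7b
6) 4605.544ms=36/7b +767.591ms=6/7b
7) 5373.134ms=6b +2686.567ms=3b
8) 8059.701ms=9b +2686.567ms=3b
Σ=12b of 12 (67bpm 6/8) — PASS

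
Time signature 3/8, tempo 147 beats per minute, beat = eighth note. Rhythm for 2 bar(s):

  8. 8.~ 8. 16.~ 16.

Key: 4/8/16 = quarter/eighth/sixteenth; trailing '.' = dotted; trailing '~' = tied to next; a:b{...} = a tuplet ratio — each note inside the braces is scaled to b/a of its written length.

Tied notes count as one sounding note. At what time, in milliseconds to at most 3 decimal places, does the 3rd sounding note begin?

1. 0.0ms @ 0 + 612.245ms (3/2)
2. 612.245ms @ 3/2 + 1224.49ms (3)
3. 1836.735ms @ 9/2 + 612.245ms (3/2)

note 3 onset = 9/2b = 1836.735ms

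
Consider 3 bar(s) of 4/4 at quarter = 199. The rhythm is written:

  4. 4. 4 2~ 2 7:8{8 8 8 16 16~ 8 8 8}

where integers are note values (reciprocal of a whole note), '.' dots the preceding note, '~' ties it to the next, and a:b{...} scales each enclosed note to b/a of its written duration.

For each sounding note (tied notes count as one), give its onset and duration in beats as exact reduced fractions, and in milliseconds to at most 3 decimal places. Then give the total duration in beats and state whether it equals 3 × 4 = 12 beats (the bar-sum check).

1) 0.0ms=0b +452.261ms=3/2b
2) 452.261ms=3/2b +452.261ms=3/2b
3) 904.523ms=3b +301.508ms=1b
4) 1206.03ms=4b +1206.03ms=4b
5) 2412.06ms=8b +172.29ms=4/7b
6) 2584.35ms=60/7b +172.29ms=4/7b
7) 2756.64ms=64/7b +172.29ms=4/7b
8) 2928.93ms=68/7b +86.145ms=2/7b
9) 3015.075ms=10b +258.435ms=6/7b
10) 3273.51ms=76/7b +172.29ms=4/7b
11) 3445.8ms=80/7b +172.29ms=4/7b
Σ=12b of 12 (199bpm 4/4) — PASS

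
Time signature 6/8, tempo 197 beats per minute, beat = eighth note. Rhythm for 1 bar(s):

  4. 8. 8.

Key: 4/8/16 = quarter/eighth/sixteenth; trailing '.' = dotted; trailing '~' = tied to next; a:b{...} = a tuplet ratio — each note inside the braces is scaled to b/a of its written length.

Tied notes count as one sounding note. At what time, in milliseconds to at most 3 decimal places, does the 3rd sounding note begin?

note 3 onset = 9/2b = 1370.558ms

1. 0.0ms @ 0 + 913.706ms (3)
2. 913.706ms @ 3 + 456.853ms (3/2)
3. 1370.558ms @ 9/2 + 456.853ms (3/2)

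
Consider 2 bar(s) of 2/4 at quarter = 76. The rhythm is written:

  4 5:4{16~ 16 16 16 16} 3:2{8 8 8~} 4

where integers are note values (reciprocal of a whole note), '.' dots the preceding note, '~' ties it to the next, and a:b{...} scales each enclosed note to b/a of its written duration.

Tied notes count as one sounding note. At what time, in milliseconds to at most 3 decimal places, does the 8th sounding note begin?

note 8 onset = 8/3b = 2105.263ms

1. 0.0ms @ 0 + 789.474ms (1)
2. 789.474ms @ 1 + 315.789ms (2/5)
3. 1105.263ms @ 7/5 + 157.895ms (1/5)
4. 1263.158ms @ 8/5 + 157.895ms (1/5)
5. 1421.053ms @ 9/5 + 157.895ms (1/5)
6. 1578.947ms @ 2 + 263.158ms (1/3)
7. 1842.105ms @ 7/3 + 263.158ms (1/3)
8. 2105.263ms @ 8/3 + 1052.632ms (4/3)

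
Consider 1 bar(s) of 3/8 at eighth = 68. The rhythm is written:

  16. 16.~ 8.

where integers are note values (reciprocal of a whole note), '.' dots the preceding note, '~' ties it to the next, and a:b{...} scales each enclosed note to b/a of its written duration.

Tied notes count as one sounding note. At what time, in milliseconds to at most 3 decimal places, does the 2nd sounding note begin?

note 2 onset = 3/4b = 661.765ms

1. 0.0ms @ 0 + 661.765ms (3/4)
2. 661.765ms @ 3/4 + 1985.294ms (9/4)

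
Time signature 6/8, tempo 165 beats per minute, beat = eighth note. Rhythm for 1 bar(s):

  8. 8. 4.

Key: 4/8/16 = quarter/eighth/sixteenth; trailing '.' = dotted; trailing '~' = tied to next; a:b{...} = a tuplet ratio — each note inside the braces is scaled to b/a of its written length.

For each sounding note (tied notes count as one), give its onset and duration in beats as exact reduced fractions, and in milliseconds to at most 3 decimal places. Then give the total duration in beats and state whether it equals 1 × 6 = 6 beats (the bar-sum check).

1) 0.0ms=0b +545.455ms=3/2b
2) 545.455ms=3/2b +545.455ms=3/2b
3) 1090.909ms=3b +1090.909ms=3b
Σ=6b of 6 (165bpm 6/8) — PASS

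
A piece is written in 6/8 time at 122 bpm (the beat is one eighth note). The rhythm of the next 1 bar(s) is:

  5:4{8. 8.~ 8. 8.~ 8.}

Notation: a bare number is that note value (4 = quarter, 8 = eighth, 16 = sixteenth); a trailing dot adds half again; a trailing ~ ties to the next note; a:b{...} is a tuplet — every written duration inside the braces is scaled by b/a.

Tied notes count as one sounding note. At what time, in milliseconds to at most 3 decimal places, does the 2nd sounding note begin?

note 2 onset = 6/5b = 590.164ms

1. 0.0ms @ 0 + 590.164ms (6/5)
2. 590.164ms @ 6/5 + 1180.328ms (12/5)
3. 1770.492ms @ 18/5 + 1180.328ms (12/5)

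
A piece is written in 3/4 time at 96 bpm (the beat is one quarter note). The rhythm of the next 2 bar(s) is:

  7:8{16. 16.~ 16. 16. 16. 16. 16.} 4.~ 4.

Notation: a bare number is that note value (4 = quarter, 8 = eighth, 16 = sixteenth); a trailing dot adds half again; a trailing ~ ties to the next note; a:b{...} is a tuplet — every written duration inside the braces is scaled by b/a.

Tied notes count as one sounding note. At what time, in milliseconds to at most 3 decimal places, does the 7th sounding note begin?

1. 0.0ms @ 0 + 267.857ms (3/7)
2. 267.857ms @ 3/7 + 535.714ms (6/7)
3. 803.571ms @ 9/7 + 267.857ms (3/7)
4. 1071.429ms @ 12/7 + 267.857ms (3/7)
5. 1339.286ms @ 15/7 + 267.857ms (3/7)
6. 1607.143ms @ 18/7 + 267.857ms (3/7)
7. 1875.0ms @ 3 + 1875.0ms (3)

note 7 onset = 3b = 1875.0ms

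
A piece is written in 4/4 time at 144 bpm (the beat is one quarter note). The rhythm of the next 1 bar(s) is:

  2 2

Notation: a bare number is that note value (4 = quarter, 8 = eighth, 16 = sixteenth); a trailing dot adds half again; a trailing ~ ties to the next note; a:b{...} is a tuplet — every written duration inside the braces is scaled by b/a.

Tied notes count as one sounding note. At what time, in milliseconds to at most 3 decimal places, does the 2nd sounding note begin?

1. 0.0ms @ 0 + 833.333ms (2)
2. 833.333ms @ 2 + 833.333ms (2)

note 2 onset = 2b = 833.333ms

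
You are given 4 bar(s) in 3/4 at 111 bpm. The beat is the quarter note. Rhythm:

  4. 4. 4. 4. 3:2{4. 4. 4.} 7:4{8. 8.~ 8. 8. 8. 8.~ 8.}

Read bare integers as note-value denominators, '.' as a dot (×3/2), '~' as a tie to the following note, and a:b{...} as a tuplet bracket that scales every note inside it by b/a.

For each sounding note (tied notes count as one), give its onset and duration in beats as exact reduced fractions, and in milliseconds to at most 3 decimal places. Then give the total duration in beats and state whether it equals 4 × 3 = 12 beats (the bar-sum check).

1) 0.0ms=0b +810.811ms=3/2b
2) 810.811ms=3/2b +810.811ms=3/2b
3) 1621.622ms=3b +810.811ms=3/2b
4) 2432.432ms=9/2b +810.811ms=3/2b
5) 3243.243ms=6b +540.541ms=1b
6) 3783.784ms=7b +540.541ms=1b
7) 4324.324ms=8b +540.541ms=1b
8) 4864.865ms=9b +231.66ms=3/7b
9) 5096.525ms=66/7b +463.32ms=6/7b
10) 5559.846ms=72/7b +231.66ms=3/7b
11) 5791.506ms=75/7b +231.66ms=3/7b
12) 6023.166ms=78/7b +463.32ms=6/7b
Σ=12b of 12 (111bpm 3/4) — PASS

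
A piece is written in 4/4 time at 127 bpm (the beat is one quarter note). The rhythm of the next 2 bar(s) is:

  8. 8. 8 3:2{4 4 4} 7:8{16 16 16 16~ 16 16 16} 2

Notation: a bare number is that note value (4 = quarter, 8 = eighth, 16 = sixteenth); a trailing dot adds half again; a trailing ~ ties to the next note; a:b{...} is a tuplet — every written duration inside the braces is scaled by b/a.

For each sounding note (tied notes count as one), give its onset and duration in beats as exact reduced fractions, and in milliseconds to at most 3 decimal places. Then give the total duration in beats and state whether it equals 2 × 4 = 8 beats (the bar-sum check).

1) 0.0ms=0b +354.331ms=3/4b
2) 354.331ms=3/4b +354.331ms=3/4b
3) 708.661ms=3/2b +236.22ms=1/2b
4) 944.882ms=2b +314.961ms=2/3b
5) 1259.843ms=8/3b +314.961ms=2/3b
6) 1574.803ms=10/3b +314.961ms=2/3b
7) 1889.764ms=4b +134.983ms=2/7b
8) 2024.747ms=30/7b +134.983ms=2/7b
9) 2159.73ms=32/7b +134.983ms=2/7b
10) 2294.713ms=34/7b +269.966ms=4/7b
11) 2564.679ms=38/7b +134.983ms=2/7b
12) 2699.663ms=40/7b +134.983ms=2/7b
13) 2834.646ms=6b +944.882ms=2b
Σ=8b of 8 (127bpm 4/4) — PASS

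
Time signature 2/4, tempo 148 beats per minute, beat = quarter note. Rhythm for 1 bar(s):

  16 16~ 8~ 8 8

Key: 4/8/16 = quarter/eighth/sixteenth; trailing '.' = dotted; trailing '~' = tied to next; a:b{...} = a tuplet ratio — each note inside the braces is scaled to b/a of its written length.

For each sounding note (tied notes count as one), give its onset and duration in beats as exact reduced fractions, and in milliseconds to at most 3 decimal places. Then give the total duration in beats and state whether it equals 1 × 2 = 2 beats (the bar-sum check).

1) 0.0ms=0b +101.351ms=1/4b
2) 101.351ms=1/4b +506.757ms=5/4b
3) 608.108ms=3/2b +202.703ms=1/2b
Σ=2b of 2 (148bpm 2/4) — PASS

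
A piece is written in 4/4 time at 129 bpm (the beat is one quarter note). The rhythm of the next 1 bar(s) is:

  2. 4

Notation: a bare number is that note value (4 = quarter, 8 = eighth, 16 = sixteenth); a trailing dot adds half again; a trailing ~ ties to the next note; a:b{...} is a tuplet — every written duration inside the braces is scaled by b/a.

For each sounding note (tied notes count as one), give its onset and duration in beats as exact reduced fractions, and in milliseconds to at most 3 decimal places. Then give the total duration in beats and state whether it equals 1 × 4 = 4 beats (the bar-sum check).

1) 0.0ms=0b +1395.349ms=3b
2) 1395.349ms=3b +465.116ms=1b
Σ=4b of 4 (129bpm 4/4) — PASS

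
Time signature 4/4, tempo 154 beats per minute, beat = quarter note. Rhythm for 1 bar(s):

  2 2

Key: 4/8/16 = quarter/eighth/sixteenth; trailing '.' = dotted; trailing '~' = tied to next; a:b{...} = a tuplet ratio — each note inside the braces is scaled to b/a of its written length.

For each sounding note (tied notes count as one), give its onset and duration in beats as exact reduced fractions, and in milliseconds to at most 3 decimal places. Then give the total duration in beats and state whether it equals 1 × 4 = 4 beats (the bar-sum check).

1) 0.0ms=0b +779.221ms=2b
2) 779.221ms=2b +779.221ms=2b
Σ=4b of 4 (154bpm 4/4) — PASS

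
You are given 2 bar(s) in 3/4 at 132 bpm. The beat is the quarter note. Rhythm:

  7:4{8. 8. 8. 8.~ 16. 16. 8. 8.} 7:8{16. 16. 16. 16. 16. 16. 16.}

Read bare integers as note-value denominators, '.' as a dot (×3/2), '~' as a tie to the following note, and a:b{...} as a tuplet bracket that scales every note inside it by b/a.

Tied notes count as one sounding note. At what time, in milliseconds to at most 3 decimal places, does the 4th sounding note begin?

note 4 onset = 9/7b = 584.416ms

1. 0.0ms @ 0 + 194.805ms (3/7)
2. 194.805ms @ 3/7 + 194.805ms (3/7)
3. 389.61ms @ 6/7 + 194.805ms (3/7)
4. 584.416ms @ 9/7 + 292.208ms (9/14)
5. 876.623ms @ 27/14 + 97.403ms (3/14)
6. 974.026ms @ 15/7 + 194.805ms (3/7)
7. 1168.831ms @ 18/7 + 194.805ms (3/7)
8. 1363.636ms @ 3 + 194.805ms (3/7)
9. 1558.442ms @ 24/7 + 194.805ms (3/7)
10. 1753.247ms @ 27/7 + 194.805ms (3/7)
11. 1948.052ms @ 30/7 + 194.805ms (3/7)
12. 2142.857ms @ 33/7 + 194.805ms (3/7)
13. 2337.662ms @ 36/7 + 194.805ms (3/7)
14. 2532.468ms @ 39/7 + 194.805ms (3/7)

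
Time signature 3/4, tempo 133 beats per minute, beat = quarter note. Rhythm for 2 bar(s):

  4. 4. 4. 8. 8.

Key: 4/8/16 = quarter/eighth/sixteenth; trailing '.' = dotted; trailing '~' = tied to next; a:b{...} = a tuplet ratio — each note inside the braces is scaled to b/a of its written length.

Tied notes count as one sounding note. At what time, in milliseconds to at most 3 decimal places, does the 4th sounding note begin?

note 4 onset = 9/2b = 2030.075ms

1. 0.0ms @ 0 + 676.692ms (3/2)
2. 676.692ms @ 3/2 + 676.692ms (3/2)
3. 1353.383ms @ 3 + 676.692ms (3/2)
4. 2030.075ms @ 9/2 + 338.346ms (3/4)
5. 2368.421ms @ 21/4 + 338.346ms (3/4)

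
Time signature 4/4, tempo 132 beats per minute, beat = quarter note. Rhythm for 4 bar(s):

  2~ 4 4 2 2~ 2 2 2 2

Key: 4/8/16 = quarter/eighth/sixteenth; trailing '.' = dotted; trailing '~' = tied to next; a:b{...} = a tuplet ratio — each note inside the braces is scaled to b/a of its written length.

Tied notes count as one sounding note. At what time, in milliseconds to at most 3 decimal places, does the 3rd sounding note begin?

1. 0.0ms @ 0 + 1363.636ms (3)
2. 1363.636ms @ 3 + 454.545ms (1)
3. 1818.182ms @ 4 + 909.091ms (2)
4. 2727.273ms @ 6 + 1818.182ms (4)
5. 4545.455ms @ 10 + 909.091ms (2)
6. 5454.545ms @ 12 + 909.091ms (2)
7. 6363.636ms @ 14 + 909.091ms (2)

note 3 onset = 4b = 1818.182ms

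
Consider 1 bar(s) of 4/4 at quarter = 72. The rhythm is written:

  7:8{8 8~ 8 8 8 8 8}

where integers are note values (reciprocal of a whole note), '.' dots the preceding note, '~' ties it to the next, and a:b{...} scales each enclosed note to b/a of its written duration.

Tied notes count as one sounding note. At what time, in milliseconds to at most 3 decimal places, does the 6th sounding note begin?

note 6 onset = 24/7b = 2857.143ms

1. 0.0ms @ 0 + 476.19ms (4/7)
2. 476.19ms @ 4/7 + 952.381ms (8/7)
3. 1428.571ms @ 12/7 + 476.19ms (4/7)
4. 1904.762ms @ 16/7 + 476.19ms (4/7)
5. 2380.952ms @ 20/7 + 476.19ms (4/7)
6. 2857.143ms @ 24/7 + 476.19ms (4/7)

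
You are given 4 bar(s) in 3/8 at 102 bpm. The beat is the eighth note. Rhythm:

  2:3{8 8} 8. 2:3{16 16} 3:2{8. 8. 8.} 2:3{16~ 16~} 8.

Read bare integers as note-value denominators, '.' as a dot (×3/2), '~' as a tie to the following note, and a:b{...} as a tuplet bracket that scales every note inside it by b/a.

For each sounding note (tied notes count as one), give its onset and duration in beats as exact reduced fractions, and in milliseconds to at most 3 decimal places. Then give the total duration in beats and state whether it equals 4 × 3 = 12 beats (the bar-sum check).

1) 0.0ms=0b +882.353ms=3/2b
2) 882.353ms=3/2b +882.353ms=3/2b
3) 1764.706ms=3b +882.353ms=3/2b
4) 2647.059ms=9/2b +441.176ms=3/4b
5) 3088.235ms=21/4b +441.176ms=3/4b
6) 3529.412ms=6b +588.235ms=1b
7) 4117.647ms=7b +588.235ms=1b
8) 4705.882ms=8b +588.235ms=1b
9) 5294.118ms=9b +1764.706ms=3b
Σ=12b of 12 (102bpm 3/8) — PASS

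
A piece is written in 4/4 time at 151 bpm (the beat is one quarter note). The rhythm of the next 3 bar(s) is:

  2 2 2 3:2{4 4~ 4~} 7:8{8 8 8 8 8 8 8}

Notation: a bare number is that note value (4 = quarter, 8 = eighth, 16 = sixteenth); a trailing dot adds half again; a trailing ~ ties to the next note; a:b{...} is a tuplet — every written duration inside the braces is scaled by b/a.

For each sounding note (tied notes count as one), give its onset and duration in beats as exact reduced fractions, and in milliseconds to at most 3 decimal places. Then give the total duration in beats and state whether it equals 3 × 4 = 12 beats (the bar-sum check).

1) 0.0ms=0b +794.702ms=2b
2) 794.702ms=2b +794.702ms=2b
3) 1589.404ms=4b +794.702ms=2b
4) 2384.106ms=6b +264.901ms=2/3b
5) 2649.007ms=20/3b +756.859ms=40/21b
6) 3405.866ms=60/7b +227.058ms=4/7b
7) 3632.923ms=64/7b +227.058ms=4/7b
8) 3859.981ms=68/7b +227.058ms=4/7b
9) 4087.039ms=72/7b +227.058ms=4/7b
10) 4314.096ms=76/7b +227.058ms=4/7b
11) 4541.154ms=80/7b +227.058ms=4/7b
Σ=12b of 12 (151bpm 4/4) — PASS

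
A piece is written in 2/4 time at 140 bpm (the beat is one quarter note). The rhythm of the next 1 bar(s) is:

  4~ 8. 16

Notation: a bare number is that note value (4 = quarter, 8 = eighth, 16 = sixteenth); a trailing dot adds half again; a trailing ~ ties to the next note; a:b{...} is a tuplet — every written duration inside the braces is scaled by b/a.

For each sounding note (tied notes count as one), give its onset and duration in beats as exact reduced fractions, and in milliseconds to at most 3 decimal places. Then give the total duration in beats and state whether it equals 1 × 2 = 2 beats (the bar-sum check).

1) 0.0ms=0b +750.0ms=7/4b
2) 750.0ms=7/4b +107.143ms=1/4b
Σ=2b of 2 (140bpm 2/4) — PASS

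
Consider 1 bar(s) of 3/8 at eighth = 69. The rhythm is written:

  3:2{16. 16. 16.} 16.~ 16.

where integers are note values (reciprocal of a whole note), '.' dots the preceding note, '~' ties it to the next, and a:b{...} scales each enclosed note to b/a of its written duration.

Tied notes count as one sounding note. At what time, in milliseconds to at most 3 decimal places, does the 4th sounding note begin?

note 4 onset = 3/2b = 1304.348ms

1. 0.0ms @ 0 + 434.783ms (1/2)
2. 434.783ms @ 1/2 + 434.783ms (1/2)
3. 869.565ms @ 1 + 434.783ms (1/2)
4. 1304.348ms @ 3/2 + 1304.348ms (3/2)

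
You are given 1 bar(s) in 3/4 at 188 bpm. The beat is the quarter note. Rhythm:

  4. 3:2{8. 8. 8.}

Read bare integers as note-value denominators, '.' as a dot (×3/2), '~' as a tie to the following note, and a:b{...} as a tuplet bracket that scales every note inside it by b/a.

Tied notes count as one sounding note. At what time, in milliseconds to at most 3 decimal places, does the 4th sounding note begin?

1. 0.0ms @ 0 + 478.723ms (3/2)
2. 478.723ms @ 3/2 + 159.574ms (1/2)
3. 638.298ms @ 2 + 159.574ms (1/2)
4. 797.872ms @ 5/2 + 159.574ms (1/2)

note 4 onset = 5/2b = 797.872ms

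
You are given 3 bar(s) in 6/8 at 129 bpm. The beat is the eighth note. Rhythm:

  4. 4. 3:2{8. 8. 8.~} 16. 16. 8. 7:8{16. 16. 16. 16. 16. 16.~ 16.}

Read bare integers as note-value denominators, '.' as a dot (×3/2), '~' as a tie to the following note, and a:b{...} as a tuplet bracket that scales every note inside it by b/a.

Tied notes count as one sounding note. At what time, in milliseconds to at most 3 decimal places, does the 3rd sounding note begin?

1. 0.0ms @ 0 + 1395.349ms (3)
2. 1395.349ms @ 3 + 1395.349ms (3)
3. 2790.698ms @ 6 + 465.116ms (1)
4. 3255.814ms @ 7 + 465.116ms (1)
5. 3720.93ms @ 8 + 813.953ms (7/4)
6. 4534.884ms @ 39/4 + 348.837ms (3/4)
7. 4883.721ms @ 21/2 + 697.674ms (3/2)
8. 5581.395ms @ 12 + 398.671ms (6/7)
9. 5980.066ms @ 90/7 + 398.671ms (6/7)
10. 6378.738ms @ 96/7 + 398.671ms (6/7)
11. 6777.409ms @ 102/7 + 398.671ms (6/7)
12. 7176.08ms @ 108/7 + 398.671ms (6/7)
13. 7574.751ms @ 114/7 + 797.342ms (12/7)

note 3 onset = 6b = 2790.698ms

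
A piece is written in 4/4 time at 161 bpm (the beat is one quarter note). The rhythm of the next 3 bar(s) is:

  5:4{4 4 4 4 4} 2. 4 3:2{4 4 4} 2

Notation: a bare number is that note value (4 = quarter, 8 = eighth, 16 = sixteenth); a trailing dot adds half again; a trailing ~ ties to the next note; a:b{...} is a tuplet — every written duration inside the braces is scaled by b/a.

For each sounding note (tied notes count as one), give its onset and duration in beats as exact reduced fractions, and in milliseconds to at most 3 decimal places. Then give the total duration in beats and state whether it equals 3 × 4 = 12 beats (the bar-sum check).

1) 0.0ms=0b +298.137ms=4/5b
2) 298.137ms=4/5b +298.137ms=4/5b
3) 596.273ms=8/5b +298.137ms=4/5b
4) 894.41ms=12/5b +298.137ms=4/5b
5) 1192.547ms=16/5b +298.137ms=4/5b
6) 1490.683ms=4b +1118.012ms=3b
7) 2608.696ms=7b +372.671ms=1b
8) 2981.366ms=8b +248.447ms=2/3b
9) 3229.814ms=26/3b +248.447ms=2/3b
10) 3478.261ms=28/3b +248.447ms=2/3b
11) 3726.708ms=10b +745.342ms=2b
Σ=12b of 12 (161bpm 4/4) — PASS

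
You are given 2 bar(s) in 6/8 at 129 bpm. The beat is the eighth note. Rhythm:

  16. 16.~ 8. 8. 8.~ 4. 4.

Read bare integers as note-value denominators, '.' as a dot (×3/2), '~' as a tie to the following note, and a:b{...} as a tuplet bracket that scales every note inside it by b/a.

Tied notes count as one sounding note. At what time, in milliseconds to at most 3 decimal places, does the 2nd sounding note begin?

note 2 onset = 3/4b = 348.837ms

1. 0.0ms @ 0 + 348.837ms (3/4)
2. 348.837ms @ 3/4 + 1046.512ms (9/4)
3. 1395.349ms @ 3 + 697.674ms (3/2)
4. 2093.023ms @ 9/2 + 2093.023ms (9/2)
5. 4186.047ms @ 9 + 1395.349ms (3)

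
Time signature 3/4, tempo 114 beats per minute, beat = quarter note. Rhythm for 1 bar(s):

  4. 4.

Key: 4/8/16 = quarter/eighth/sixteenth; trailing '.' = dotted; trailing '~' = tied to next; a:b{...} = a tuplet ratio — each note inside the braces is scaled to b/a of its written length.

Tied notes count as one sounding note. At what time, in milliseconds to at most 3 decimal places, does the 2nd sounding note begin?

1. 0.0ms @ 0 + 789.474ms (3/2)
2. 789.474ms @ 3/2 + 789.474ms (3/2)

note 2 onset = 3/2b = 789.474ms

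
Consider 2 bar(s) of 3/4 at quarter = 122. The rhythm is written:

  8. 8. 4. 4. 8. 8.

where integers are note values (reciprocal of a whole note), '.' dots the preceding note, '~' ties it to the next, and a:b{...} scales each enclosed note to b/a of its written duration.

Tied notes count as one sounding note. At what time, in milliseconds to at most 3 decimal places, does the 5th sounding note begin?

1. 0.0ms @ 0 + 368.852ms (3/4)
2. 368.852ms @ 3/4 + 368.852ms (3/4)
3. 737.705ms @ 3/2 + 737.705ms (3/2)
4. 1475.41ms @ 3 + 737.705ms (3/2)
5. 2213.115ms @ 9/2 + 368.852ms (3/4)
6. 2581.967ms @ 21/4 + 368.852ms (3/4)

note 5 onset = 9/2b = 2213.115ms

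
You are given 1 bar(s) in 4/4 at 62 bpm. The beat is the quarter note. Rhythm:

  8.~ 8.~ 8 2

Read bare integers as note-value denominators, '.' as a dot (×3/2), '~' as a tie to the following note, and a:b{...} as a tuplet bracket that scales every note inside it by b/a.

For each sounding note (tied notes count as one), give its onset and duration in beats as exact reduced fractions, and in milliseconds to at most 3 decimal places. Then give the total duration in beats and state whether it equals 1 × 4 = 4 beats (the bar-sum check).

1) 0.0ms=0b +1935.484ms=2b
2) 1935.484ms=2b +1935.484ms=2b
Σ=4b of 4 (62bpm 4/4) — PASS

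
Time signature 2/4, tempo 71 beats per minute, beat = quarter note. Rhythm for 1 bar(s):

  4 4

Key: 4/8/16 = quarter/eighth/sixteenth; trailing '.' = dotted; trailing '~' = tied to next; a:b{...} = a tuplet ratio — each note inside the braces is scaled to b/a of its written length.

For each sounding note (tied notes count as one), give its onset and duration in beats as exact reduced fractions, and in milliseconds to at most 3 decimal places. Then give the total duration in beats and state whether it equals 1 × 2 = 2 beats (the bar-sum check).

1) 0.0ms=0b +845.07ms=1b
2) 845.07ms=1b +845.07ms=1b
Σ=2b of 2 (71bpm 2/4) — PASS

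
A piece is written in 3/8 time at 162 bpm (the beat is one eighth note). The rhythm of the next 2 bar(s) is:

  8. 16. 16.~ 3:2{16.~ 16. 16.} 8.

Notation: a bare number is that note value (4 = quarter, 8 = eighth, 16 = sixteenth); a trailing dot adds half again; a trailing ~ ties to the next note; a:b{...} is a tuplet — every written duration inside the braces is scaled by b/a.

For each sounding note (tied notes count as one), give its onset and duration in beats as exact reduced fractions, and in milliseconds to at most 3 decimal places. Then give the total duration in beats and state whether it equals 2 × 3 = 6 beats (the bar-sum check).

1) 0.0ms=0b +555.556ms=3/2b
2) 555.556ms=3/2b +277.778ms=3/4b
3) 833.333ms=9/4b +648.148ms=7/4b
4) 1481.481ms=4b +185.185ms=1/2b
5) 1666.667ms=9/2b +555.556ms=3/2b
Σ=6b of 6 (162bpm 3/8) — PASS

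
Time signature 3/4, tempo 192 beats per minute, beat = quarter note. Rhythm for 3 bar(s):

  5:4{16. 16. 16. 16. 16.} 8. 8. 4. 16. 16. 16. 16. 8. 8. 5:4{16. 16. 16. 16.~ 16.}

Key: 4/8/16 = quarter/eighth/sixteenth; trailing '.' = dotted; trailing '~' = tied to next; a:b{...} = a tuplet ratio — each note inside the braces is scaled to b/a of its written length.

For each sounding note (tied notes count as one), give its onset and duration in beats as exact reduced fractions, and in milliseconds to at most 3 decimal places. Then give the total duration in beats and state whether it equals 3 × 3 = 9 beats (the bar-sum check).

1) 0.0ms=0b +93.75ms=3/10b
2) 93.75ms=3/10b +93.75ms=3/10b
3) 187.5ms=3/5b +93.75ms=3/10b
4) 281.25ms=9/10b +93.75ms=3/10b
5) 375.0ms=6/5b +93.75ms=3/10b
6) 468.75ms=3/2b +234.375ms=3/4b
7) 703.125ms=9/4b +234.375ms=3/4b
8) 937.5ms=3b +468.75ms=3/2b
9) 1406.25ms=9/2b +117.188ms=3/8b
10) 1523.438ms=39/8b +117.188ms=3/8b
11) 1640.625ms=21/4b +117.188ms=3/8b
12) 1757.812ms=45/8b +117.188ms=3/8b
13) 1875.0ms=6b +234.375ms=3/4b
14) 2109.375ms=27/4b +234.375ms=3/4b
15) 2343.75ms=15/2b +93.75ms=3/10b
16) 2437.5ms=39/5b +93.75ms=3/10b
17) 2531.25ms=81/10b +93.75ms=3/10b
18) 2625.0ms=42/5b +187.5ms=3/5b
Σ=9b of 9 (192bpm 3/4) — PASS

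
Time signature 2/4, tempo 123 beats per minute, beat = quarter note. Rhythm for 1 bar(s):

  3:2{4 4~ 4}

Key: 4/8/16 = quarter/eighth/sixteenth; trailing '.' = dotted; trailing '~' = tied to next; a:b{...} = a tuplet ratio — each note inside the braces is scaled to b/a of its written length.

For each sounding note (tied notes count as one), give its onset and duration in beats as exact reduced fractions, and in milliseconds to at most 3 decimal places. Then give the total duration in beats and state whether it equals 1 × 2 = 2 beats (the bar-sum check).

1) 0.0ms=0b +325.203ms=2/3b
2) 325.203ms=2/3b +650.407ms=4/3b
Σ=2b of 2 (123bpm 2/4) — PASS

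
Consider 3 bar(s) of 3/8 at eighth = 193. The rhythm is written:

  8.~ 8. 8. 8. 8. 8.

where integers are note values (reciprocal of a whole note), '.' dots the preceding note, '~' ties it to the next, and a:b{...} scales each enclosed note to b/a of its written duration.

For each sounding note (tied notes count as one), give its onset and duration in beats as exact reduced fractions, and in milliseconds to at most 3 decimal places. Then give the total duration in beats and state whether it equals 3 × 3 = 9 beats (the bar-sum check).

1) 0.0ms=0b +932.642ms=3b
2) 932.642ms=3b +466.321ms=3/2b
3) 1398.964ms=9/2b +466.321ms=3/2b
4) 1865.285ms=6b +466.321ms=3/2b
5) 2331.606ms=15/2b +466.321ms=3/2b
Σ=9b of 9 (193bpm 3/8) — PASS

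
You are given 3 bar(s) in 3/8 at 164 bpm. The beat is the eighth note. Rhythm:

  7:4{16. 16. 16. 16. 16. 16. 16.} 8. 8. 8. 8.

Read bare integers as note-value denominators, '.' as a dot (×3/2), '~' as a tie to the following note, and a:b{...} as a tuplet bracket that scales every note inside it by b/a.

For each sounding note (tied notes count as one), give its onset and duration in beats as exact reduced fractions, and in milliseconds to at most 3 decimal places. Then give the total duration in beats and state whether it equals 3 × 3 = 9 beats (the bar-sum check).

1) 0.0ms=0b +156.794ms=3/7b
2) 156.794ms=3/7b +156.794ms=3/7b
3) 313.589ms=6/7b +156.794ms=3/7b
4) 470.383ms=9/7b +156.794ms=3/7b
5) 627.178ms=12/7b +156.794ms=3/7b
6) 783.972ms=15/7b +156.794ms=3/7b
7) 940.767ms=18/7b +156.794ms=3/7b
8) 1097.561ms=3b +548.78ms=3/2b
9) 1646.341ms=9/2b +548.78ms=3/2b
10) 2195.122ms=6b +548.78ms=3/2b
11) 2743.902ms=15/2b +548.78ms=3/2b
Σ=9b of 9 (164bpm 3/8) — PASS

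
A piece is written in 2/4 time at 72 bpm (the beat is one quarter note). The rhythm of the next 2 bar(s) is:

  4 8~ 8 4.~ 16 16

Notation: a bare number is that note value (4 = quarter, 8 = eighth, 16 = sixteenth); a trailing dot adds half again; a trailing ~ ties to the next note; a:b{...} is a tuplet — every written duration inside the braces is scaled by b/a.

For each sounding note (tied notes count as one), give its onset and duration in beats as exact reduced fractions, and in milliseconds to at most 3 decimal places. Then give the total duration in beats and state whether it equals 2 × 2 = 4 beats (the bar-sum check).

1) 0.0ms=0b +833.333ms=1b
2) 833.333ms=1b +833.333ms=1b
3) 1666.667ms=2b +1458.333ms=7/4b
4) 3125.0ms=15/4b +208.333ms=1/4b
Σ=4b of 4 (72bpm 2/4) — PASS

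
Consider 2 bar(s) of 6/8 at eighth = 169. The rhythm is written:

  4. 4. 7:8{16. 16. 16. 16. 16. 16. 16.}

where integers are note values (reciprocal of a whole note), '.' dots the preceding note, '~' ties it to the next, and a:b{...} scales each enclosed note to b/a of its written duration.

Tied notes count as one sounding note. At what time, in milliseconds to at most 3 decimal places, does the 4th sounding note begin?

note 4 onset = 48/7b = 2434.489ms

1. 0.0ms @ 0 + 1065.089ms (3)
2. 1065.089ms @ 3 + 1065.089ms (3)
3. 2130.178ms @ 6 + 304.311ms (6/7)
4. 2434.489ms @ 48/7 + 304.311ms (6/7)
5. 2738.8ms @ 54/7 + 304.311ms (6/7)
6. 3043.111ms @ 60/7 + 304.311ms (6/7)
7. 3347.422ms @ 66/7 + 304.311ms (6/7)
8. 3651.733ms @ 72/7 + 304.311ms (6/7)
9. 3956.044ms @ 78/7 + 304.311ms (6/7)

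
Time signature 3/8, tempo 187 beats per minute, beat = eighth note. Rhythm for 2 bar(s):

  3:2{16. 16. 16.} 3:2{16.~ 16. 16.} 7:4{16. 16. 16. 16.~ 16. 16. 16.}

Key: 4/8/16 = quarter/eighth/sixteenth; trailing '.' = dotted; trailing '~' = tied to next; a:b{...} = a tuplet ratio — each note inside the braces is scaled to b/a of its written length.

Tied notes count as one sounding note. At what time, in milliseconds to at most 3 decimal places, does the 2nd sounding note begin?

1. 0.0ms @ 0 + 160.428ms (1/2)
2. 160.428ms @ 1/2 + 160.428ms (1/2)
3. 320.856ms @ 1 + 160.428ms (1/2)
4. 481.283ms @ 3/2 + 320.856ms (1)
5. 802.139ms @ 5/2 + 160.428ms (1/2)
6. 962.567ms @ 3 + 137.51ms (3/7)
7. 1100.076ms @ 24/7 + 137.51ms (3/7)
8. 1237.586ms @ 27/7 + 137.51ms (3/7)
9. 1375.095ms @ 30/7 + 275.019ms (6/7)
10. 1650.115ms @ 36/7 + 137.51ms (3/7)
11. 1787.624ms @ 39/7 + 137.51ms (3/7)

note 2 onset = 1/2b = 160.428ms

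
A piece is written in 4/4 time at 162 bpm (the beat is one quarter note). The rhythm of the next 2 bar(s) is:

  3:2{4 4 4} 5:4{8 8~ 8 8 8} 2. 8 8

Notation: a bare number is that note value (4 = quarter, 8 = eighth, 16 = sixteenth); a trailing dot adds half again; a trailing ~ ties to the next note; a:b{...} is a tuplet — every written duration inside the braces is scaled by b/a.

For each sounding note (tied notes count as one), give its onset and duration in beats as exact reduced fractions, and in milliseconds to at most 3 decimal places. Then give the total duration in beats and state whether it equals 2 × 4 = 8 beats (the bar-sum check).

1) 0.0ms=0b +246.914ms=2/3b
2) 246.914ms=2/3b +246.914ms=2/3b
3) 493.827ms=4/3b +246.914ms=2/3b
4) 740.741ms=2b +148.148ms=2/5b
5) 888.889ms=12/5b +296.296ms=4/5b
6) 1185.185ms=16/5b +148.148ms=2/5b
7) 1333.333ms=18/5b +148.148ms=2/5b
8) 1481.481ms=4b +1111.111ms=3b
9) 2592.593ms=7b +185.185ms=1/2b
10) 2777.778ms=15/2b +185.185ms=1/2b
Σ=8b of 8 (162bpm 4/4) — PASS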